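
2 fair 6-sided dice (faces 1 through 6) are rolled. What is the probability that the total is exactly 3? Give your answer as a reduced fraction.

1/18

There are 6^2 = 36 equally likely outcomes.
The number of ordered 2-tuples from {1,…,6} summing to 3 is 2.
P(sum = 3) = 2/36 = 1/18.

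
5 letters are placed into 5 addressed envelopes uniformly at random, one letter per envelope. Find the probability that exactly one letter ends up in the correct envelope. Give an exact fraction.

3/8

Choose which one is fixed: C(5,1) = 5 ways.
The remaining 4 must have no fixed point: D(4) = 9.
P = 5·9/120 = 3/8.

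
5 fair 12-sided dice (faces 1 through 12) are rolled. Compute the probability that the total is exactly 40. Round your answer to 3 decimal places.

There are 12^5 = 248832 equally likely outcomes.
The number of ordered 5-tuples from {1,…,12} summing to 40 is 8151.
P(sum = 40) = 8151/248832 = 2717/82944 ≈ 0.033.

0.033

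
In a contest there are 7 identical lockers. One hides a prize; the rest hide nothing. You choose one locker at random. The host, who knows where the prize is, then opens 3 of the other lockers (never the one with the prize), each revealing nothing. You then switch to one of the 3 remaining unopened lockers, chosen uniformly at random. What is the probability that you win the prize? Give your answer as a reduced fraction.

2/7

Your original locker holds the prize with probability 1/7, so the other 6 collectively hold it with probability 6/7.
The host can always find 3 empty lockers to open, so the reveals don't change that 6/7; it is now spread over the 3 remaining unopened lockers.
P(win by switching) = (6/7) · (1/3) = 2/7.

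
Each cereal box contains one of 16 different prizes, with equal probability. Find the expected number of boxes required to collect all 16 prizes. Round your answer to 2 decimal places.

54.09

After i distinct types are collected, each trial gives a new one with probability (16−i)/16, so the expected wait for the next new type is 16/(16−i).
E = 16/16 + 16/15 + 16/14 + 16/13 + 16/12 + 16/11 + 16/10 + 16/9 + 16/8 + 16/7 + 16/6 + 16/5 + 16/4 + 16/3 + 16/2 + 16/1 = 2436559/45045 ≈ 54.09.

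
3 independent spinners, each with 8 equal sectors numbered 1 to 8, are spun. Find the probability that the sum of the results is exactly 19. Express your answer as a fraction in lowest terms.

There are 8^3 = 512 equally likely outcomes.
The number of ordered 3-tuples from {1,…,8} summing to 19 is 21.
P(sum = 19) = 21/512.

21/512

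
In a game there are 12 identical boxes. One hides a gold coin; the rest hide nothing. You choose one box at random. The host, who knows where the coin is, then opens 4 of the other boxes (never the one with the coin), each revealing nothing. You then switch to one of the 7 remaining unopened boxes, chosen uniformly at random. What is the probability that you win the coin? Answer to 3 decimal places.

0.131

Your original box holds the coin with probability 1/12, so the other 11 collectively hold it with probability 11/12.
The host can always find 4 empty boxes to open, so the reveals don't change that 11/12; it is now spread over the 7 remaining unopened boxes.
P(win by switching) = (11/12) · (1/7) = 11/84 ≈ 0.131.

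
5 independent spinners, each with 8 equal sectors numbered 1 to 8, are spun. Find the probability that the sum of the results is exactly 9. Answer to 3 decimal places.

There are 8^5 = 32768 equally likely outcomes.
The number of ordered 5-tuples from {1,…,8} summing to 9 is 70.
P(sum = 9) = 70/32768 = 35/16384 ≈ 0.002.

0.002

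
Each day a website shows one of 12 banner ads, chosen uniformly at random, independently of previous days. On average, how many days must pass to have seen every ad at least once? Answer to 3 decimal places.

37.239

After i distinct types are collected, each trial gives a new one with probability (12−i)/12, so the expected wait for the next new type is 12/(12−i).
E = 12/12 + 12/11 + 12/10 + 12/9 + 12/8 + 12/7 + 12/6 + 12/5 + 12/4 + 12/3 + 12/2 + 12/1 = 86021/2310 ≈ 37.239.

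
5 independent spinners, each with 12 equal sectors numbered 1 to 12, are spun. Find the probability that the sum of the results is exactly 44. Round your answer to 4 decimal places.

There are 12^5 = 248832 equally likely outcomes.
The number of ordered 5-tuples from {1,…,12} summing to 44 is 4495.
P(sum = 44) = 4495/248832 ≈ 0.0181.

0.0181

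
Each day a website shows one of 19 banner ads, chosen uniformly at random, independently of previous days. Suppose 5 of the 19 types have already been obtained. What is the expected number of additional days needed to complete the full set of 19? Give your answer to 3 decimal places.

61.780

Starting from 5 distinct types, each trial gives a new one with probability (19−i)/19 when i types are held, so the wait for the next new type is 19/(19−i).
E = 19/14 + 19/13 + 19/12 + 19/11 + 19/10 + 19/9 + 19/8 + 19/7 + 19/6 + 19/5 + 19/4 + 19/3 + 19/2 + 19/1 = 22262927/360360 ≈ 61.780.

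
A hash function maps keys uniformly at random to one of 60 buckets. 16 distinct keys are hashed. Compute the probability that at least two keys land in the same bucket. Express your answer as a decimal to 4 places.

It's easier to compute the probability that all 16 are distinct.
P(all distinct) = 60/60 · 59/60 · ··· · 45/60 ≈ 0.1110.
So the probability of at least one match is 1 − 0.1110 = 0.8890.

0.8890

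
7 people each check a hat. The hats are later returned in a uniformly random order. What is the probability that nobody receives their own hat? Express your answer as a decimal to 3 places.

This is the derangement probability: permutations of 7 with no fixed point.
D(7) = 7! · (1 − 1/1! + 1/2! − ··· + (−1)^7/7!) = 1854.
P = 1854/5040 = 103/280 ≈ 0.368.

0.368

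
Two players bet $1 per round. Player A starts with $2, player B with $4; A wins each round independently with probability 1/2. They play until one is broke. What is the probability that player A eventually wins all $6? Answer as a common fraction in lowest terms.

1/3

With a fair step, P(i) = ½P(i−1) + ½P(i+1) with P(0)=0, P(6)=1 has the linear solution P(i) = i/6.
P(2) = 2/6 = 1/3.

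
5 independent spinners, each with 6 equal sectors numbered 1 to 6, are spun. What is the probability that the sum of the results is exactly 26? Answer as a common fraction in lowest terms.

There are 6^5 = 7776 equally likely outcomes.
The number of ordered 5-tuples from {1,…,6} summing to 26 is 70.
P(sum = 26) = 70/7776 = 35/3888.

35/3888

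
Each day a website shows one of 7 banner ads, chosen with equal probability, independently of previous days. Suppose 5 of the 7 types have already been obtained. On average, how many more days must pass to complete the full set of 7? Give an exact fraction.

21/2

Starting from 5 distinct types, each trial gives a new one with probability (7−i)/7 when i types are held, so the wait for the next new type is 7/(7−i).
E = 7/2 + 7/1 = 21/2.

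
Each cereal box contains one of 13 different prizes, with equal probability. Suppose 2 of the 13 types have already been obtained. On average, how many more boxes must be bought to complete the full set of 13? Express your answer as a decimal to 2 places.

39.26

Starting from 2 distinct types, each trial gives a new one with probability (13−i)/13 when i types are held, so the wait for the next new type is 13/(13−i).
E = 13/11 + 13/10 + 13/9 + 13/8 + 13/7 + 13/6 + 13/5 + 13/4 + 13/3 + 13/2 + 13/1 = 1088243/27720 ≈ 39.26.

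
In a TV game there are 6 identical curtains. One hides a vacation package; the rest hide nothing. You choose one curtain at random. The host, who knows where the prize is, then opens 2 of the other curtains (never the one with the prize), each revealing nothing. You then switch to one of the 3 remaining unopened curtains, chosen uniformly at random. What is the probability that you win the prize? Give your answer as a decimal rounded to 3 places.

Your original curtain holds the prize with probability 1/6, so the other 5 collectively hold it with probability 5/6.
The host can always find 2 empty curtains to open, so the reveals don't change that 5/6; it is now spread over the 3 remaining unopened curtains.
P(win by switching) = (5/6) · (1/3) = 5/18 ≈ 0.278.

0.278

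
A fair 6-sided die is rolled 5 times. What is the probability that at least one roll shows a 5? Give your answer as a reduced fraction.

4651/7776

P(no roll shows a 5) = (5/6)^5 = 3125/7776.
P(at least one) = 1 − 3125/7776 = 4651/7776.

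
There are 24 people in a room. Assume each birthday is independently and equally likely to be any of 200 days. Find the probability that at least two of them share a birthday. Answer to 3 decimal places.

It's easier to compute the probability that all 24 are distinct.
P(all distinct) = 200/200 · 199/200 · ··· · 177/200 ≈ 0.238.
So the probability of at least one match is 1 − 0.238 = 0.762.

0.762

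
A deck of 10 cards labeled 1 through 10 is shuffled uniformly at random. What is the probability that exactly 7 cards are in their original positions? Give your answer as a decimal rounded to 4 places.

Choose which 7 of the 10 are fixed: C(10,7) = 120 ways.
The remaining 3 must have no fixed point: D(3) = 2.
P = 120·2/3628800 = 1/15120 ≈ 0.0001.

0.0001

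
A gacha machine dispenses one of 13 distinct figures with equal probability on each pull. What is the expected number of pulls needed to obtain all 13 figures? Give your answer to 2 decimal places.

41.34

After i distinct types are collected, each trial gives a new one with probability (13−i)/13, so the expected wait for the next new type is 13/(13−i).
E = 13/13 + 13/12 + 13/11 + 13/10 + 13/9 + 13/8 + 13/7 + 13/6 + 13/5 + 13/4 + 13/3 + 13/2 + 13/1 = 1145993/27720 ≈ 41.34.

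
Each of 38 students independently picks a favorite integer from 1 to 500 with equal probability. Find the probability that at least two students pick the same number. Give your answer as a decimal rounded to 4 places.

It's easier to compute the probability that all 38 are distinct.
P(all distinct) = 500/500 · 499/500 · ··· · 463/500 ≈ 0.2363.
So the probability of at least one match is 1 − 0.2363 = 0.7637.

0.7637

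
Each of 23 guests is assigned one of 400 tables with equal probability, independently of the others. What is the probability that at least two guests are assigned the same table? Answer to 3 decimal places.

0.475

It's easier to compute the probability that all 23 are distinct.
P(all distinct) = 400/400 · 399/400 · ··· · 378/400 ≈ 0.525.
So the probability of at least one match is 1 − 0.525 = 0.475.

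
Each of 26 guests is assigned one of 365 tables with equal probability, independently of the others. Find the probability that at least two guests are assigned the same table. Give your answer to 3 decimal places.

It's easier to compute the probability that all 26 are distinct.
P(all distinct) = 365/365 · 364/365 · ··· · 340/365 ≈ 0.402.
So the probability of at least one match is 1 − 0.402 = 0.598.

0.598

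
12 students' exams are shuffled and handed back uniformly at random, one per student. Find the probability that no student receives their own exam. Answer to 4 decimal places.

This is the derangement probability: permutations of 12 with no fixed point.
D(12) = 12! · (1 − 1/1! + 1/2! − ··· + (−1)^12/12!) = 176214841.
P = 176214841/479001600 = 16019531/43545600 ≈ 0.3679.

0.3679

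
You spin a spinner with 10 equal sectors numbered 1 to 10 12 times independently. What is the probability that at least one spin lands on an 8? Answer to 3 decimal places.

0.718

P(no spin lands on an 8) = (9/10)^12 ≈ 0.282.
P(at least one) = 1 − 0.282 = 0.718.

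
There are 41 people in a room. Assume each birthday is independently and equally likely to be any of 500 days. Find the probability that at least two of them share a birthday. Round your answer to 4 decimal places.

0.8148

It's easier to compute the probability that all 41 are distinct.
P(all distinct) = 500/500 · 499/500 · ··· · 460/500 ≈ 0.1852.
So the probability of at least one match is 1 − 0.1852 = 0.8148.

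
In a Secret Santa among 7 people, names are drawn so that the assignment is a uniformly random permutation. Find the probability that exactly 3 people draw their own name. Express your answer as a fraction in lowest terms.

Choose which 3 of the 7 are fixed: C(7,3) = 35 ways.
The remaining 4 must have no fixed point: D(4) = 9.
P = 35·9/5040 = 1/16.

1/16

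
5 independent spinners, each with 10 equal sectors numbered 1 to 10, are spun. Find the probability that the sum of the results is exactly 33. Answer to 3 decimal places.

0.043

There are 10^5 = 100000 equally likely outcomes.
The number of ordered 5-tuples from {1,…,10} summing to 33 is 4335.
P(sum = 33) = 4335/100000 = 867/20000 ≈ 0.043.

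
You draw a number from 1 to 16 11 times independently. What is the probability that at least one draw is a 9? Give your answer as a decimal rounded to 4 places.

P(no draw is a 9) = (15/16)^11 ≈ 0.4917.
P(at least one) = 1 − 0.4917 = 0.5083.

0.5083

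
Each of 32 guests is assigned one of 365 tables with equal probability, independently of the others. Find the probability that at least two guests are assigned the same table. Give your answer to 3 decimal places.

It's easier to compute the probability that all 32 are distinct.
P(all distinct) = 365/365 · 364/365 · ··· · 334/365 ≈ 0.247.
So the probability of at least one match is 1 − 0.247 = 0.753.

0.753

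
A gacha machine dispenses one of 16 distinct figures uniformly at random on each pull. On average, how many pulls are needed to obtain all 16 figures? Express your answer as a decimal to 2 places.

After i distinct types are collected, each trial gives a new one with probability (16−i)/16, so the expected wait for the next new type is 16/(16−i).
E = 16/16 + 16/15 + 16/14 + 16/13 + 16/12 + 16/11 + 16/10 + 16/9 + 16/8 + 16/7 + 16/6 + 16/5 + 16/4 + 16/3 + 16/2 + 16/1 = 2436559/45045 ≈ 54.09.

54.09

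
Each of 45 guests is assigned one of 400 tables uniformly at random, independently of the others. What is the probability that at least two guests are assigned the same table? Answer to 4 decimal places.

0.9236

It's easier to compute the probability that all 45 are distinct.
P(all distinct) = 400/400 · 399/400 · ··· · 356/400 ≈ 0.0764.
So the probability of at least one match is 1 − 0.0764 = 0.9236.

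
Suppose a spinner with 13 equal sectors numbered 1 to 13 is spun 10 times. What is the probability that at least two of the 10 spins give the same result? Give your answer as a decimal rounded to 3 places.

0.992

P(all 10 different) = 13/13 · 12/13 · ··· · 4/13 ≈ 0.008.
P(at least two equal) = 1 − 0.008 = 0.992.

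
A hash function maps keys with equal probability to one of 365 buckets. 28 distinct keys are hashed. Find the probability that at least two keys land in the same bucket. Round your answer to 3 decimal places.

It's easier to compute the probability that all 28 are distinct.
P(all distinct) = 365/365 · 364/365 · ··· · 338/365 ≈ 0.346.
So the probability of at least one match is 1 − 0.346 = 0.654.

0.654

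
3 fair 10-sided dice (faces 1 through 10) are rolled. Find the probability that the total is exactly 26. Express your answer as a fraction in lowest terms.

3/200

There are 10^3 = 1000 equally likely outcomes.
The number of ordered 3-tuples from {1,…,10} summing to 26 is 15.
P(sum = 26) = 15/1000 = 3/200.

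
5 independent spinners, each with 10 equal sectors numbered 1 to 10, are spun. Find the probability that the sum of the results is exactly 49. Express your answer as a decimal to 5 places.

There are 10^5 = 100000 equally likely outcomes.
The number of ordered 5-tuples from {1,…,10} summing to 49 is 5.
P(sum = 49) = 5/100000 = 1/20000 ≈ 0.00005.

0.00005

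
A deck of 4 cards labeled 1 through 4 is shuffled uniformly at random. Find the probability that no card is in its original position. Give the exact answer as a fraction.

This is the derangement probability: permutations of 4 with no fixed point.
D(4) = 4! · (1 − 1/1! + 1/2! − ··· + (−1)^4/4!) = 9.
P = 9/24 = 3/8.

3/8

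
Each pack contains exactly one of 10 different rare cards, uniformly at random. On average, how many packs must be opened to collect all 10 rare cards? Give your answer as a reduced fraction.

7381/252

After i distinct types are collected, each trial gives a new one with probability (10−i)/10, so the expected wait for the next new type is 10/(10−i).
E = 10/10 + 10/9 + 10/8 + 10/7 + 10/6 + 10/5 + 10/4 + 10/3 + 10/2 + 10/1 = 7381/252.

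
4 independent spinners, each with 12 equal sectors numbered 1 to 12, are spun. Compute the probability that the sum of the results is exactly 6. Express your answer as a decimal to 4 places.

0.0005

There are 12^4 = 20736 equally likely outcomes.
The number of ordered 4-tuples from {1,…,12} summing to 6 is 10.
P(sum = 6) = 10/20736 = 5/10368 ≈ 0.0005.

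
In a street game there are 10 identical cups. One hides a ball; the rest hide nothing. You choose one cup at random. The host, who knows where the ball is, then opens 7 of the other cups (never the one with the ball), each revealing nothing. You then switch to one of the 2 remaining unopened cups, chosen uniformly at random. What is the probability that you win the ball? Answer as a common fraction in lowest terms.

9/20

Your original cup holds the ball with probability 1/10, so the other 9 collectively hold it with probability 9/10.
The host can always find 7 empty cups to open, so the reveals don't change that 9/10; it is now spread over the 2 remaining unopened cups.
P(win by switching) = (9/10) · (1/2) = 9/20.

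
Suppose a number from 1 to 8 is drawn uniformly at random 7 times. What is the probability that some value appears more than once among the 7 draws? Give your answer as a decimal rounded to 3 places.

0.981

P(all 7 different) = 8/8 · 7/8 · ··· · 2/8 ≈ 0.019.
P(at least two equal) = 1 − 0.019 = 0.981.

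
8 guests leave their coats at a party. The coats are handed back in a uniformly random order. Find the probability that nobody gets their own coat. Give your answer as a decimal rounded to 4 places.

0.3679

This is the derangement probability: permutations of 8 with no fixed point.
D(8) = 8! · (1 − 1/1! + 1/2! − ··· + (−1)^8/8!) = 14833.
P = 14833/40320 = 2119/5760 ≈ 0.3679.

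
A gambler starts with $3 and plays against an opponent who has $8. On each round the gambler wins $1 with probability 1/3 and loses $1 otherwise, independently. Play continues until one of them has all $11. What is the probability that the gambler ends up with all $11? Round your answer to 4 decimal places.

0.0034

Let r = q/p = (2/3)/(1/3) = 2. The recurrence P(i) = p·P(i+1) + q·P(i−1) with P(0)=0, P(11)=1 gives P(i) = (1 − r^i)/(1 − r^11).
P(3) = (1 − (2)^3) / (1 − (2)^11) = 7/2047 ≈ 0.0034.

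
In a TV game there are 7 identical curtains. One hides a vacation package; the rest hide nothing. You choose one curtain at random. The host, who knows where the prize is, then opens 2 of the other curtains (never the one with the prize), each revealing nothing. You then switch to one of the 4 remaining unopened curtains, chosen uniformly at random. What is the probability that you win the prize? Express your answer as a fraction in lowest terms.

3/14

Your original curtain holds the prize with probability 1/7, so the other 6 collectively hold it with probability 6/7.
The host can always find 2 empty curtains to open, so the reveals don't change that 6/7; it is now spread over the 4 remaining unopened curtains.
P(win by switching) = (6/7) · (1/4) = 3/14.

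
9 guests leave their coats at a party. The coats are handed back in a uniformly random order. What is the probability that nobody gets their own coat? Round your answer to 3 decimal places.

This is the derangement probability: permutations of 9 with no fixed point.
D(9) = 9! · (1 − 1/1! + 1/2! − ··· + (−1)^9/9!) = 133496.
P = 133496/362880 = 16687/45360 ≈ 0.368.

0.368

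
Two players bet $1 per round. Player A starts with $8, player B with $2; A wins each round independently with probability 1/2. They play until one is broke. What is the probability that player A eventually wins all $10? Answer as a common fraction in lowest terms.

4/5

With a fair step, P(i) = ½P(i−1) + ½P(i+1) with P(0)=0, P(10)=1 has the linear solution P(i) = i/10.
P(8) = 8/10 = 4/5.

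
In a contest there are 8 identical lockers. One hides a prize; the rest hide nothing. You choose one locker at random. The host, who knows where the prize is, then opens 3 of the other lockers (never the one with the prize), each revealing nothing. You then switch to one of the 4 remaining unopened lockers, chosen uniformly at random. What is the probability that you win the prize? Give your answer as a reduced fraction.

7/32

Your original locker holds the prize with probability 1/8, so the other 7 collectively hold it with probability 7/8.
The host can always find 3 empty lockers to open, so the reveals don't change that 7/8; it is now spread over the 4 remaining unopened lockers.
P(win by switching) = (7/8) · (1/4) = 7/32.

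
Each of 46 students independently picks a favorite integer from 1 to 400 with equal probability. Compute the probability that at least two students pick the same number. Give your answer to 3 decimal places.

It's easier to compute the probability that all 46 are distinct.
P(all distinct) = 400/400 · 399/400 · ··· · 355/400 ≈ 0.068.
So the probability of at least one match is 1 − 0.068 = 0.932.

0.932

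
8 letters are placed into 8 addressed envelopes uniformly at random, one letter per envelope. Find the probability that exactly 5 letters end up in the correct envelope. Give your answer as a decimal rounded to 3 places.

0.003

Choose which 5 of the 8 are fixed: C(8,5) = 56 ways.
The remaining 3 must have no fixed point: D(3) = 2.
P = 56·2/40320 = 1/360 ≈ 0.003.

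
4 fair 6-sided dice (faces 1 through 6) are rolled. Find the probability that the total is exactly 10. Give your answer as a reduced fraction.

There are 6^4 = 1296 equally likely outcomes.
The number of ordered 4-tuples from {1,…,6} summing to 10 is 80.
P(sum = 10) = 80/1296 = 5/81.

5/81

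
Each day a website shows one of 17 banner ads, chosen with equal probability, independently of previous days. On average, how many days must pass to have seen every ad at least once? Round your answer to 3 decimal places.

58.472

After i distinct types are collected, each trial gives a new one with probability (17−i)/17, so the expected wait for the next new type is 17/(17−i).
E = 17/17 + 17/16 + 17/15 + 17/14 + 17/13 + 17/12 + 17/11 + 17/10 + 17/9 + 17/8 + 17/7 + 17/6 + 17/5 + 17/4 + 17/3 + 17/2 + 17/1 = 42142223/720720 ≈ 58.472.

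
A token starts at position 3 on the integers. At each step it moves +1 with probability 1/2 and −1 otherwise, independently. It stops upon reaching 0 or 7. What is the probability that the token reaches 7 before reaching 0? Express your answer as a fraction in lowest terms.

With a fair step, P(i) = ½P(i−1) + ½P(i+1) with P(0)=0, P(7)=1 has the linear solution P(i) = i/7.
P(3) = 3/7.

3/7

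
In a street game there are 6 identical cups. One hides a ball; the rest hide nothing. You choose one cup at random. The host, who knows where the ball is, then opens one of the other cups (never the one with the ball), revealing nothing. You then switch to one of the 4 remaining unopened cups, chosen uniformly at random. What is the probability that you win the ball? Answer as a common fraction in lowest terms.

Your original cup holds the ball with probability 1/6, so the other 5 collectively hold it with probability 5/6.
The host can always find an empty cup to open, so this doesn't change that 5/6; it is now spread over the 4 remaining unopened cups.
P(win by switching) = (5/6) · (1/4) = 5/24.

5/24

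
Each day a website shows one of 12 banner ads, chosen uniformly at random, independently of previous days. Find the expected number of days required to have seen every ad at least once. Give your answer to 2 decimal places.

After i distinct types are collected, each trial gives a new one with probability (12−i)/12, so the expected wait for the next new type is 12/(12−i).
E = 12/12 + 12/11 + 12/10 + 12/9 + 12/8 + 12/7 + 12/6 + 12/5 + 12/4 + 12/3 + 12/2 + 12/1 = 86021/2310 ≈ 37.24.

37.24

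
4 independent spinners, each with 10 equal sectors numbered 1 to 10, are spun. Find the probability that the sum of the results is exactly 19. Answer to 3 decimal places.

0.059

There are 10^4 = 10000 equally likely outcomes.
The number of ordered 4-tuples from {1,…,10} summing to 19 is 592.
P(sum = 19) = 592/10000 = 37/625 ≈ 0.059.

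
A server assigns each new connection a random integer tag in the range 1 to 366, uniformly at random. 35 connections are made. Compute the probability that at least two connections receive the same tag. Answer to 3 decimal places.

It's easier to compute the probability that all 35 are distinct.
P(all distinct) = 366/366 · 365/366 · ··· · 332/366 ≈ 0.187.
So the probability of at least one match is 1 − 0.187 = 0.813.

0.813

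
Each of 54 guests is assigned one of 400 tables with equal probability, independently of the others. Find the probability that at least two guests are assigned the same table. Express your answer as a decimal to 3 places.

It's easier to compute the probability that all 54 are distinct.
P(all distinct) = 400/400 · 399/400 · ··· · 347/400 ≈ 0.024.
So the probability of at least one match is 1 − 0.024 = 0.976.

0.976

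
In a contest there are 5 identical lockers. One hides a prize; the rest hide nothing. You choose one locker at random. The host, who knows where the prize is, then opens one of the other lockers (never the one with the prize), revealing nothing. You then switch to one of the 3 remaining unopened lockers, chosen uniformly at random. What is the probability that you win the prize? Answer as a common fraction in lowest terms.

4/15

Your original locker holds the prize with probability 1/5, so the other 4 collectively hold it with probability 4/5.
The host can always find an empty locker to open, so this doesn't change that 4/5; it is now spread over the 3 remaining unopened lockers.
P(win by switching) = (4/5) · (1/3) = 4/15.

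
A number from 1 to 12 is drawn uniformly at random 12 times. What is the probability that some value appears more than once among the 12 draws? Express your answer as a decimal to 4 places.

P(all 12 different) = 12/12 · 11/12 · ··· · 1/12 ≈ 0.0001.
P(at least two equal) = 1 − 0.0001 = 0.9999.

0.9999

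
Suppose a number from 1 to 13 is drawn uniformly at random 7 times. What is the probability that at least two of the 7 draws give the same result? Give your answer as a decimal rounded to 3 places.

P(all 7 different) = 13/13 · 12/13 · ··· · 7/13 ≈ 0.138.
P(at least two equal) = 1 − 0.138 = 0.862.

0.862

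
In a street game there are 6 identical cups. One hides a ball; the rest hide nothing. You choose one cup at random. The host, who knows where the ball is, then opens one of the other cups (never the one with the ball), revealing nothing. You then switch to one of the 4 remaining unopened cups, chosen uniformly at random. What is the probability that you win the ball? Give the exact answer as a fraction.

Your original cup holds the ball with probability 1/6, so the other 5 collectively hold it with probability 5/6.
The host can always find an empty cup to open, so this doesn't change that 5/6; it is now spread over the 4 remaining unopened cups.
P(win by switching) = (5/6) · (1/4) = 5/24.

5/24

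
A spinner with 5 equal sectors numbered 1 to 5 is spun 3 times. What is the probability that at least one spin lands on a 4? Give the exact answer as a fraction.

61/125

P(no spin lands on a 4) = (4/5)^3 = 64/125.
P(at least one) = 1 − 64/125 = 61/125.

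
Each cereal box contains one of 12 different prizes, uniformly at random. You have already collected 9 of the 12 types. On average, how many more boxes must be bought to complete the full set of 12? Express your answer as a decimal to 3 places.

Starting from 9 distinct types, each trial gives a new one with probability (12−i)/12 when i types are held, so the wait for the next new type is 12/(12−i).
E = 12/3 + 12/2 + 12/1 = 22 ≈ 22.000.

22.000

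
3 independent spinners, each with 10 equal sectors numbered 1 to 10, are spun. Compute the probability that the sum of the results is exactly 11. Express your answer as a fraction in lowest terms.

There are 10^3 = 1000 equally likely outcomes.
The number of ordered 3-tuples from {1,…,10} summing to 11 is 45.
P(sum = 11) = 45/1000 = 9/200.

9/200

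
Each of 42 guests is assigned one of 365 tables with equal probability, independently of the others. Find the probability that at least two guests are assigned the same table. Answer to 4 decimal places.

0.9140

It's easier to compute the probability that all 42 are distinct.
P(all distinct) = 365/365 · 364/365 · ··· · 324/365 ≈ 0.0860.
So the probability of at least one match is 1 − 0.0860 = 0.9140.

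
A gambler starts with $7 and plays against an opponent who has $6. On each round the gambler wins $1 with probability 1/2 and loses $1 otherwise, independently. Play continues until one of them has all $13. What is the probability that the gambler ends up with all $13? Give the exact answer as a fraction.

7/13

With a fair step, P(i) = ½P(i−1) + ½P(i+1) with P(0)=0, P(13)=1 has the linear solution P(i) = i/13.
P(7) = 7/13.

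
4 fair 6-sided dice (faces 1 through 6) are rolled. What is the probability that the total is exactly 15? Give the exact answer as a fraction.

There are 6^4 = 1296 equally likely outcomes.
The number of ordered 4-tuples from {1,…,6} summing to 15 is 140.
P(sum = 15) = 140/1296 = 35/324.

35/324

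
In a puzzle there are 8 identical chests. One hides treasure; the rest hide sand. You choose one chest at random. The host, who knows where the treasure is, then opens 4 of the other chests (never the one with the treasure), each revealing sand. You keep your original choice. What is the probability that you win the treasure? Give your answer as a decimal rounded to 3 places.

0.125

The host can always open 4 empty chests regardless of your choice, so the reveals give no information about your original chest.
P(win by staying) = 1/8 ≈ 0.125.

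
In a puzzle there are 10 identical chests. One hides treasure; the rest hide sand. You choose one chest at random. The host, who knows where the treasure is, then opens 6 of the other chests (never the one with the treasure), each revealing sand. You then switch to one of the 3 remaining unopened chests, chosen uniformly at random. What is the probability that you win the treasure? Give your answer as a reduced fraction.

3/10

Your original chest holds the treasure with probability 1/10, so the other 9 collectively hold it with probability 9/10.
The host can always find 6 empty chests to open, so the reveals don't change that 9/10; it is now spread over the 3 remaining unopened chests.
P(win by switching) = (9/10) · (1/3) = 3/10.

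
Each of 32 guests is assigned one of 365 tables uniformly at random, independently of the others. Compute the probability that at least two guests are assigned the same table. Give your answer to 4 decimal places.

It's easier to compute the probability that all 32 are distinct.
P(all distinct) = 365/365 · 364/365 · ··· · 334/365 ≈ 0.2467.
So the probability of at least one match is 1 − 0.2467 = 0.7533.

0.7533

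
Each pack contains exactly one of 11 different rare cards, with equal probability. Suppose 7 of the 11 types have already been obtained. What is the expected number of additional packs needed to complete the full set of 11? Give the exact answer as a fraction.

275/12

Starting from 7 distinct types, each trial gives a new one with probability (11−i)/11 when i types are held, so the wait for the next new type is 11/(11−i).
E = 11/4 + 11/3 + 11/2 + 11/1 = 275/12.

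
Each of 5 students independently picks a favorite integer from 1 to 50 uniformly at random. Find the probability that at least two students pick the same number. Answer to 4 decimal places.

It's easier to compute the probability that all 5 are distinct.
P(all distinct) = 50/50 · 49/50 · ··· · 46/50 ≈ 0.8136.
So the probability of at least one match is 1 − 0.8136 = 0.1864.

0.1864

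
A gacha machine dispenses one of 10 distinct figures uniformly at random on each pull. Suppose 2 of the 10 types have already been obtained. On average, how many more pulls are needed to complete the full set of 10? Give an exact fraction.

Starting from 2 distinct types, each trial gives a new one with probability (10−i)/10 when i types are held, so the wait for the next new type is 10/(10−i).
E = 10/8 + 10/7 + 10/6 + 10/5 + 10/4 + 10/3 + 10/2 + 10/1 = 761/28.

761/28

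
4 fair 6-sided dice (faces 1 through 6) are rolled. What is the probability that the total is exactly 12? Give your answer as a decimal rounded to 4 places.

There are 6^4 = 1296 equally likely outcomes.
The number of ordered 4-tuples from {1,…,6} summing to 12 is 125.
P(sum = 12) = 125/1296 ≈ 0.0965.

0.0965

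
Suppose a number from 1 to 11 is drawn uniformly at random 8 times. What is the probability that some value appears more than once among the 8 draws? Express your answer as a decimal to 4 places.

0.9690

P(all 8 different) = 11/11 · 10/11 · ··· · 4/11 ≈ 0.0310.
P(at least two equal) = 1 − 0.0310 = 0.9690.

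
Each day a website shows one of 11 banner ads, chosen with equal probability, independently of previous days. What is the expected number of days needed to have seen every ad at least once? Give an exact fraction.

After i distinct types are collected, each trial gives a new one with probability (11−i)/11, so the expected wait for the next new type is 11/(11−i).
E = 11/11 + 11/10 + 11/9 + 11/8 + 11/7 + 11/6 + 11/5 + 11/4 + 11/3 + 11/2 + 11/1 = 83711/2520.

83711/2520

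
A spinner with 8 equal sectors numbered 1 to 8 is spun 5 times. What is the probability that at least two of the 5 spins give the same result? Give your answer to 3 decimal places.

P(all 5 different) = 8/8 · 7/8 · ··· · 4/8 ≈ 0.205.
P(at least two equal) = 1 − 0.205 = 0.795.

0.795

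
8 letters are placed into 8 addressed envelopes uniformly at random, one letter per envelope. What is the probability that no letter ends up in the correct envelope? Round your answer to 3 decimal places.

This is the derangement probability: permutations of 8 with no fixed point.
D(8) = 8! · (1 − 1/1! + 1/2! − ··· + (−1)^8/8!) = 14833.
P = 14833/40320 = 2119/5760 ≈ 0.368.

0.368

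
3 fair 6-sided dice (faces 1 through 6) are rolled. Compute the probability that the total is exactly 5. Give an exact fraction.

There are 6^3 = 216 equally likely outcomes.
The number of ordered 3-tuples from {1,…,6} summing to 5 is 6.
P(sum = 5) = 6/216 = 1/36.

1/36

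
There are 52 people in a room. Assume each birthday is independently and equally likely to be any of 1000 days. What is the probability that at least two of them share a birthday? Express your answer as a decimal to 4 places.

It's easier to compute the probability that all 52 are distinct.
P(all distinct) = 1000/1000 · 999/1000 · ··· · 949/1000 ≈ 0.2594.
So the probability of at least one match is 1 − 0.2594 = 0.7406.

0.7406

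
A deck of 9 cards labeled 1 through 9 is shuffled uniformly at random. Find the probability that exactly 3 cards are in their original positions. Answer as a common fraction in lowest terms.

Choose which 3 of the 9 are fixed: C(9,3) = 84 ways.
The remaining 6 must have no fixed point: D(6) = 265.
P = 84·265/362880 = 53/864.

53/864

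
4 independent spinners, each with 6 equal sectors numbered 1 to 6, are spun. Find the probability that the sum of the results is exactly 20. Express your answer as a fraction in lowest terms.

There are 6^4 = 1296 equally likely outcomes.
The number of ordered 4-tuples from {1,…,6} summing to 20 is 35.
P(sum = 20) = 35/1296.

35/1296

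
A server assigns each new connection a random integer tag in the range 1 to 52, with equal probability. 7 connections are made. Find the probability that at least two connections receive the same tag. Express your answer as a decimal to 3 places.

0.344

It's easier to compute the probability that all 7 are distinct.
P(all distinct) = 52/52 · 51/52 · ··· · 46/52 ≈ 0.656.
So the probability of at least one match is 1 − 0.656 = 0.344.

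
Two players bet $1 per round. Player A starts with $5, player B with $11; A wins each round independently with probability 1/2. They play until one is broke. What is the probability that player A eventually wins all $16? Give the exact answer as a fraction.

With a fair step, P(i) = ½P(i−1) + ½P(i+1) with P(0)=0, P(16)=1 has the linear solution P(i) = i/16.
P(5) = 5/16.

5/16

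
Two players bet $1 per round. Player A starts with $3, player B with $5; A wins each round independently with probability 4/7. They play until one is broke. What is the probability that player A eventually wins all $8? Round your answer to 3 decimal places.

0.642

Let r = q/p = (3/7)/(4/7) = 3/4. The recurrence P(i) = p·P(i+1) + q·P(i−1) with P(0)=0, P(8)=1 gives P(i) = (1 − r^i)/(1 − r^8).
P(3) = (1 − (3/4)^3) / (1 − (3/4)^8) = 37888/58975 ≈ 0.642.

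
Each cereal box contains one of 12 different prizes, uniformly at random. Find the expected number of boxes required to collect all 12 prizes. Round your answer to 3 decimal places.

After i distinct types are collected, each trial gives a new one with probability (12−i)/12, so the expected wait for the next new type is 12/(12−i).
E = 12/12 + 12/11 + 12/10 + 12/9 + 12/8 + 12/7 + 12/6 + 12/5 + 12/4 + 12/3 + 12/2 + 12/1 = 86021/2310 ≈ 37.239.

37.239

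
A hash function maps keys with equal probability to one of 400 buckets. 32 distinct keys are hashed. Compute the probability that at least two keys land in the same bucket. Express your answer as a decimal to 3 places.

It's easier to compute the probability that all 32 are distinct.
P(all distinct) = 400/400 · 399/400 · ··· · 369/400 ≈ 0.280.
So the probability of at least one match is 1 − 0.280 = 0.720.

0.720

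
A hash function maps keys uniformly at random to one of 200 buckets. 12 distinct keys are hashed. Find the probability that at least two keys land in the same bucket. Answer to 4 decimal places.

0.2857

It's easier to compute the probability that all 12 are distinct.
P(all distinct) = 200/200 · 199/200 · ··· · 189/200 ≈ 0.7143.
So the probability of at least one match is 1 − 0.7143 = 0.2857.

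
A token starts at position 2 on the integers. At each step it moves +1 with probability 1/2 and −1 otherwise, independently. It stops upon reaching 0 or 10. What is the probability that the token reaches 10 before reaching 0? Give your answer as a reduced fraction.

With a fair step, P(i) = ½P(i−1) + ½P(i+1) with P(0)=0, P(10)=1 has the linear solution P(i) = i/10.
P(2) = 2/10 = 1/5.

1/5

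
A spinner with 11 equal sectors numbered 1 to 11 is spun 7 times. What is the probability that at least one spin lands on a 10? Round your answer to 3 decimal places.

0.487

P(no spin lands on a 10) = (10/11)^7 ≈ 0.513.
P(at least one) = 1 − 0.513 = 0.487.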